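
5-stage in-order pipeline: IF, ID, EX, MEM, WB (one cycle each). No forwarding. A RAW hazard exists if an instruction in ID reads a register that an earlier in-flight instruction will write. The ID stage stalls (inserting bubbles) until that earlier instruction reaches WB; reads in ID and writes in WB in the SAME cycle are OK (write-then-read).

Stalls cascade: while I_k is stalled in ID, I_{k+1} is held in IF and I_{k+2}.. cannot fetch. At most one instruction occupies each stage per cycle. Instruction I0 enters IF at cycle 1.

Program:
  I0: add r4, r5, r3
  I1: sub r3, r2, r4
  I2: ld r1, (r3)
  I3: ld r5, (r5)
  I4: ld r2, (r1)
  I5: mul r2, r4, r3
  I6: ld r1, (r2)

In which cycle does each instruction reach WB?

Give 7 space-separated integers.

I0 add r4 <- r5,r3: IF@1 ID@2 stall=0 (-) EX@3 MEM@4 WB@5
I1 sub r3 <- r2,r4: IF@2 ID@3 stall=2 (RAW on I0.r4 (WB@5)) EX@6 MEM@7 WB@8
I2 ld r1 <- r3: IF@3 ID@6 stall=2 (RAW on I1.r3 (WB@8)) EX@9 MEM@10 WB@11
I3 ld r5 <- r5: IF@6 ID@9 stall=0 (-) EX@10 MEM@11 WB@12
I4 ld r2 <- r1: IF@9 ID@10 stall=1 (RAW on I2.r1 (WB@11)) EX@12 MEM@13 WB@14
I5 mul r2 <- r4,r3: IF@10 ID@12 stall=0 (-) EX@13 MEM@14 WB@15
I6 ld r1 <- r2: IF@12 ID@13 stall=2 (RAW on I5.r2 (WB@15)) EX@16 MEM@17 WB@18

Answer: 5 8 11 12 14 15 18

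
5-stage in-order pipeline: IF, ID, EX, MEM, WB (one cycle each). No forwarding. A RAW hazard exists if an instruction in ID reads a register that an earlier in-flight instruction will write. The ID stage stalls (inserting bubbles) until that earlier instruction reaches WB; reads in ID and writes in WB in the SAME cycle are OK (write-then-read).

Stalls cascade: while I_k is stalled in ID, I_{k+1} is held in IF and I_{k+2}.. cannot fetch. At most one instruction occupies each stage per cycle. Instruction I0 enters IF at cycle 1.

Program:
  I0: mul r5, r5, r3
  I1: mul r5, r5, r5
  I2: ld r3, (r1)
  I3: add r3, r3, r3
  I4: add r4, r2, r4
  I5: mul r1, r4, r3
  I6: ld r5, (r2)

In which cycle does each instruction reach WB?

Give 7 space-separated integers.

I0 mul r5 <- r5,r3: IF@1 ID@2 stall=0 (-) EX@3 MEM@4 WB@5
I1 mul r5 <- r5,r5: IF@2 ID@3 stall=2 (RAW on I0.r5 (WB@5)) EX@6 MEM@7 WB@8
I2 ld r3 <- r1: IF@3 ID@6 stall=0 (-) EX@7 MEM@8 WB@9
I3 add r3 <- r3,r3: IF@6 ID@7 stall=2 (RAW on I2.r3 (WB@9)) EX@10 MEM@11 WB@12
I4 add r4 <- r2,r4: IF@7 ID@10 stall=0 (-) EX@11 MEM@12 WB@13
I5 mul r1 <- r4,r3: IF@10 ID@11 stall=2 (RAW on I4.r4 (WB@13)) EX@14 MEM@15 WB@16
I6 ld r5 <- r2: IF@11 ID@14 stall=0 (-) EX@15 MEM@16 WB@17

Answer: 5 8 9 12 13 16 17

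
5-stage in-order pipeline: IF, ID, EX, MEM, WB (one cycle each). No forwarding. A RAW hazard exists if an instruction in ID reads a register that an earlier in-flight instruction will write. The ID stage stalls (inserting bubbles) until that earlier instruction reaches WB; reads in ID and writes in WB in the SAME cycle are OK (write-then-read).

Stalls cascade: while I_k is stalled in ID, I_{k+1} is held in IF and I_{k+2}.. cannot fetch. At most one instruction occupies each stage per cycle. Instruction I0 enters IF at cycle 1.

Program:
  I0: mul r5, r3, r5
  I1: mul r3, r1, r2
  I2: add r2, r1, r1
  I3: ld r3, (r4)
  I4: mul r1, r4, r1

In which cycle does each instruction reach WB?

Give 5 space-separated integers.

I0 mul r5 <- r3,r5: IF@1 ID@2 stall=0 (-) EX@3 MEM@4 WB@5
I1 mul r3 <- r1,r2: IF@2 ID@3 stall=0 (-) EX@4 MEM@5 WB@6
I2 add r2 <- r1,r1: IF@3 ID@4 stall=0 (-) EX@5 MEM@6 WB@7
I3 ld r3 <- r4: IF@4 ID@5 stall=0 (-) EX@6 MEM@7 WB@8
I4 mul r1 <- r4,r1: IF@5 ID@6 stall=0 (-) EX@7 MEM@8 WB@9

Answer: 5 6 7 8 9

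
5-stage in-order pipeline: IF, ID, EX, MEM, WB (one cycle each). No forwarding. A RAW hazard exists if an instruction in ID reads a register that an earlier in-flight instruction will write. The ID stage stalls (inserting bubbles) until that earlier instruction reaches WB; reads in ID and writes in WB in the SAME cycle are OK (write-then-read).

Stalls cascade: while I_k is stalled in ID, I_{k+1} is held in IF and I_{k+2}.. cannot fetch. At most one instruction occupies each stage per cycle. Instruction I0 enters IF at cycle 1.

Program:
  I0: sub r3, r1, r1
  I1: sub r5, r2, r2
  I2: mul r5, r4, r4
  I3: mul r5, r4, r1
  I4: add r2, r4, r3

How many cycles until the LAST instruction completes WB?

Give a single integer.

Answer: 9

Derivation:
I0 sub r3 <- r1,r1: IF@1 ID@2 stall=0 (-) EX@3 MEM@4 WB@5
I1 sub r5 <- r2,r2: IF@2 ID@3 stall=0 (-) EX@4 MEM@5 WB@6
I2 mul r5 <- r4,r4: IF@3 ID@4 stall=0 (-) EX@5 MEM@6 WB@7
I3 mul r5 <- r4,r1: IF@4 ID@5 stall=0 (-) EX@6 MEM@7 WB@8
I4 add r2 <- r4,r3: IF@5 ID@6 stall=0 (-) EX@7 MEM@8 WB@9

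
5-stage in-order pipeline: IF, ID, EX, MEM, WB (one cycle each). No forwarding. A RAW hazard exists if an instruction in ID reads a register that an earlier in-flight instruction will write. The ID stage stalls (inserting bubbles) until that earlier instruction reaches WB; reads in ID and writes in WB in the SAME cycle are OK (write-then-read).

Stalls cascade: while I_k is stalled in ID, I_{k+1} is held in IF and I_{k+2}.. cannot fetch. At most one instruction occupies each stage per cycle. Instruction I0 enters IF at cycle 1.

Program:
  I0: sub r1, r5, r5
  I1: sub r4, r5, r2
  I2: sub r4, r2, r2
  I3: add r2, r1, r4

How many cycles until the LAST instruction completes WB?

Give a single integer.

Answer: 10

Derivation:
I0 sub r1 <- r5,r5: IF@1 ID@2 stall=0 (-) EX@3 MEM@4 WB@5
I1 sub r4 <- r5,r2: IF@2 ID@3 stall=0 (-) EX@4 MEM@5 WB@6
I2 sub r4 <- r2,r2: IF@3 ID@4 stall=0 (-) EX@5 MEM@6 WB@7
I3 add r2 <- r1,r4: IF@4 ID@5 stall=2 (RAW on I2.r4 (WB@7)) EX@8 MEM@9 WB@10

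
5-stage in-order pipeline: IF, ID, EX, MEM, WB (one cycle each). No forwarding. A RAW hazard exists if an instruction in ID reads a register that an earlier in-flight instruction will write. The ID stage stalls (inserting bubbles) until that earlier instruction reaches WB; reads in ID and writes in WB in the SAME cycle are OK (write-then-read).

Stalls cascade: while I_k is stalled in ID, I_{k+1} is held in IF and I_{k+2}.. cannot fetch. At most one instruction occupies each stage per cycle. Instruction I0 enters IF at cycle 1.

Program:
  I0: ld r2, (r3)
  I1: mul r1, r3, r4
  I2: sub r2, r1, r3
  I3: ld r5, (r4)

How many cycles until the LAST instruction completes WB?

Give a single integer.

Answer: 10

Derivation:
I0 ld r2 <- r3: IF@1 ID@2 stall=0 (-) EX@3 MEM@4 WB@5
I1 mul r1 <- r3,r4: IF@2 ID@3 stall=0 (-) EX@4 MEM@5 WB@6
I2 sub r2 <- r1,r3: IF@3 ID@4 stall=2 (RAW on I1.r1 (WB@6)) EX@7 MEM@8 WB@9
I3 ld r5 <- r4: IF@4 ID@7 stall=0 (-) EX@8 MEM@9 WB@10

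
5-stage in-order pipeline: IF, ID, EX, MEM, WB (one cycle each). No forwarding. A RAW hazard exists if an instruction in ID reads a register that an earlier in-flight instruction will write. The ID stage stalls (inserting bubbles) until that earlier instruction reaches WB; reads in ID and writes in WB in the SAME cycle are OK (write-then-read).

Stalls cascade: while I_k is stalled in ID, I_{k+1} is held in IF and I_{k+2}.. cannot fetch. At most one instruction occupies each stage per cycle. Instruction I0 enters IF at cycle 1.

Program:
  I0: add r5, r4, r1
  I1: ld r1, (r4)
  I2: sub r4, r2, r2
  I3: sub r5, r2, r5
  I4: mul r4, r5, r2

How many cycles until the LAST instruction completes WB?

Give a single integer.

I0 add r5 <- r4,r1: IF@1 ID@2 stall=0 (-) EX@3 MEM@4 WB@5
I1 ld r1 <- r4: IF@2 ID@3 stall=0 (-) EX@4 MEM@5 WB@6
I2 sub r4 <- r2,r2: IF@3 ID@4 stall=0 (-) EX@5 MEM@6 WB@7
I3 sub r5 <- r2,r5: IF@4 ID@5 stall=0 (-) EX@6 MEM@7 WB@8
I4 mul r4 <- r5,r2: IF@5 ID@6 stall=2 (RAW on I3.r5 (WB@8)) EX@9 MEM@10 WB@11

Answer: 11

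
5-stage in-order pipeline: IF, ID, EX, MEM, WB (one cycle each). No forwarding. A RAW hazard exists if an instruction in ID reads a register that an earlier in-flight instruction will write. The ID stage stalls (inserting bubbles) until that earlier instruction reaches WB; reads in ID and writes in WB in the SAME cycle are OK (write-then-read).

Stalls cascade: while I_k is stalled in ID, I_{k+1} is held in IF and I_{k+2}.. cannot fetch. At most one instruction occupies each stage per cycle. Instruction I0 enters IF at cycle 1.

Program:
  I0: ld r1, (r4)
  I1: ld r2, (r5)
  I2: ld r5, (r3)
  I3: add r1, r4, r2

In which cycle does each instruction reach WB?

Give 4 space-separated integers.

Answer: 5 6 7 9

Derivation:
I0 ld r1 <- r4: IF@1 ID@2 stall=0 (-) EX@3 MEM@4 WB@5
I1 ld r2 <- r5: IF@2 ID@3 stall=0 (-) EX@4 MEM@5 WB@6
I2 ld r5 <- r3: IF@3 ID@4 stall=0 (-) EX@5 MEM@6 WB@7
I3 add r1 <- r4,r2: IF@4 ID@5 stall=1 (RAW on I1.r2 (WB@6)) EX@7 MEM@8 WB@9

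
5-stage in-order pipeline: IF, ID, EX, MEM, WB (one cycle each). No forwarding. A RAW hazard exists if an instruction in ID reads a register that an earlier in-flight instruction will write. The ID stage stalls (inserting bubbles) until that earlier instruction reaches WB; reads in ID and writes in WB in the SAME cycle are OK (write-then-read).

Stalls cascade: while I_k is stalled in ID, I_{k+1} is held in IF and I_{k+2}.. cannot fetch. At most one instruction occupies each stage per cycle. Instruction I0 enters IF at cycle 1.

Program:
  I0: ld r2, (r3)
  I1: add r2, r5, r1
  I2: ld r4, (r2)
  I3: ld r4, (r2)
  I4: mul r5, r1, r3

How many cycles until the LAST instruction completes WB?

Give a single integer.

Answer: 11

Derivation:
I0 ld r2 <- r3: IF@1 ID@2 stall=0 (-) EX@3 MEM@4 WB@5
I1 add r2 <- r5,r1: IF@2 ID@3 stall=0 (-) EX@4 MEM@5 WB@6
I2 ld r4 <- r2: IF@3 ID@4 stall=2 (RAW on I1.r2 (WB@6)) EX@7 MEM@8 WB@9
I3 ld r4 <- r2: IF@4 ID@7 stall=0 (-) EX@8 MEM@9 WB@10
I4 mul r5 <- r1,r3: IF@7 ID@8 stall=0 (-) EX@9 MEM@10 WB@11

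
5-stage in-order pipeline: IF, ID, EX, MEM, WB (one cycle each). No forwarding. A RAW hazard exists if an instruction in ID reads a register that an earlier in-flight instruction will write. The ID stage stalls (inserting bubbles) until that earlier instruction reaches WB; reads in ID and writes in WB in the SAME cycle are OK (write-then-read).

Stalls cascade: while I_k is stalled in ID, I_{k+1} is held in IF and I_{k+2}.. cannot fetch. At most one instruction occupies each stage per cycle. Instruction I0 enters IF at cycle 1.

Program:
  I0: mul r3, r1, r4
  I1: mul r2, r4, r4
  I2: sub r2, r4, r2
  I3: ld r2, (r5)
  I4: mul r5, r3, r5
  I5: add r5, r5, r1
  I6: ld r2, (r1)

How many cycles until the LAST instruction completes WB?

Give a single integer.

Answer: 15

Derivation:
I0 mul r3 <- r1,r4: IF@1 ID@2 stall=0 (-) EX@3 MEM@4 WB@5
I1 mul r2 <- r4,r4: IF@2 ID@3 stall=0 (-) EX@4 MEM@5 WB@6
I2 sub r2 <- r4,r2: IF@3 ID@4 stall=2 (RAW on I1.r2 (WB@6)) EX@7 MEM@8 WB@9
I3 ld r2 <- r5: IF@4 ID@7 stall=0 (-) EX@8 MEM@9 WB@10
I4 mul r5 <- r3,r5: IF@7 ID@8 stall=0 (-) EX@9 MEM@10 WB@11
I5 add r5 <- r5,r1: IF@8 ID@9 stall=2 (RAW on I4.r5 (WB@11)) EX@12 MEM@13 WB@14
I6 ld r2 <- r1: IF@9 ID@12 stall=0 (-) EX@13 MEM@14 WB@15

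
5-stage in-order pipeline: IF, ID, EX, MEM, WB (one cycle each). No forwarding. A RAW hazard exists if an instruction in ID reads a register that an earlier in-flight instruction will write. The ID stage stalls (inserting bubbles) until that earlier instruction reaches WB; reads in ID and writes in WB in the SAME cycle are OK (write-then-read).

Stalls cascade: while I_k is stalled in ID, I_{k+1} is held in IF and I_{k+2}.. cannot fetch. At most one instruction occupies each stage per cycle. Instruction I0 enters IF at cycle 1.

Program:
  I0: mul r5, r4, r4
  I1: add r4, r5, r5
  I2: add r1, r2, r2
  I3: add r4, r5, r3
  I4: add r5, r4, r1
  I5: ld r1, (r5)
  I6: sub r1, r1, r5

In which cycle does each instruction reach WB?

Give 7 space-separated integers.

I0 mul r5 <- r4,r4: IF@1 ID@2 stall=0 (-) EX@3 MEM@4 WB@5
I1 add r4 <- r5,r5: IF@2 ID@3 stall=2 (RAW on I0.r5 (WB@5)) EX@6 MEM@7 WB@8
I2 add r1 <- r2,r2: IF@3 ID@6 stall=0 (-) EX@7 MEM@8 WB@9
I3 add r4 <- r5,r3: IF@6 ID@7 stall=0 (-) EX@8 MEM@9 WB@10
I4 add r5 <- r4,r1: IF@7 ID@8 stall=2 (RAW on I3.r4 (WB@10)) EX@11 MEM@12 WB@13
I5 ld r1 <- r5: IF@8 ID@11 stall=2 (RAW on I4.r5 (WB@13)) EX@14 MEM@15 WB@16
I6 sub r1 <- r1,r5: IF@11 ID@14 stall=2 (RAW on I5.r1 (WB@16)) EX@17 MEM@18 WB@19

Answer: 5 8 9 10 13 16 19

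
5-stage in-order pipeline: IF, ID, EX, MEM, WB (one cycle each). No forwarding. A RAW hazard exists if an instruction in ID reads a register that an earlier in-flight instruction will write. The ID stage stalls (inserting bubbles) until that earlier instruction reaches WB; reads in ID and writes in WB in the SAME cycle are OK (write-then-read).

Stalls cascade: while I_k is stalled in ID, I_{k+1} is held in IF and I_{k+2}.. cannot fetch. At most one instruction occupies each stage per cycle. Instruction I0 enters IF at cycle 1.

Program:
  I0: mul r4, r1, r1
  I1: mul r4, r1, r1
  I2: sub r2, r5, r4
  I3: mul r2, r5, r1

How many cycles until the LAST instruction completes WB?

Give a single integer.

I0 mul r4 <- r1,r1: IF@1 ID@2 stall=0 (-) EX@3 MEM@4 WB@5
I1 mul r4 <- r1,r1: IF@2 ID@3 stall=0 (-) EX@4 MEM@5 WB@6
I2 sub r2 <- r5,r4: IF@3 ID@4 stall=2 (RAW on I1.r4 (WB@6)) EX@7 MEM@8 WB@9
I3 mul r2 <- r5,r1: IF@4 ID@7 stall=0 (-) EX@8 MEM@9 WB@10

Answer: 10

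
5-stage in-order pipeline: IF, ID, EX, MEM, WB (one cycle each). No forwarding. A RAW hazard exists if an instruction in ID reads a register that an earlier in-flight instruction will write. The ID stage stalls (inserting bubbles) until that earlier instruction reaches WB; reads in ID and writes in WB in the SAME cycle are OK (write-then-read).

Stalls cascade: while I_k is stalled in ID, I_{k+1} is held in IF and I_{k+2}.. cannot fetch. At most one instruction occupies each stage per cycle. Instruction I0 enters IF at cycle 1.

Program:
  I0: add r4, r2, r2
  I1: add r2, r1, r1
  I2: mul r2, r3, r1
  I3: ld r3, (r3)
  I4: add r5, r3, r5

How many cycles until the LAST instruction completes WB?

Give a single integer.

Answer: 11

Derivation:
I0 add r4 <- r2,r2: IF@1 ID@2 stall=0 (-) EX@3 MEM@4 WB@5
I1 add r2 <- r1,r1: IF@2 ID@3 stall=0 (-) EX@4 MEM@5 WB@6
I2 mul r2 <- r3,r1: IF@3 ID@4 stall=0 (-) EX@5 MEM@6 WB@7
I3 ld r3 <- r3: IF@4 ID@5 stall=0 (-) EX@6 MEM@7 WB@8
I4 add r5 <- r3,r5: IF@5 ID@6 stall=2 (RAW on I3.r3 (WB@8)) EX@9 MEM@10 WB@11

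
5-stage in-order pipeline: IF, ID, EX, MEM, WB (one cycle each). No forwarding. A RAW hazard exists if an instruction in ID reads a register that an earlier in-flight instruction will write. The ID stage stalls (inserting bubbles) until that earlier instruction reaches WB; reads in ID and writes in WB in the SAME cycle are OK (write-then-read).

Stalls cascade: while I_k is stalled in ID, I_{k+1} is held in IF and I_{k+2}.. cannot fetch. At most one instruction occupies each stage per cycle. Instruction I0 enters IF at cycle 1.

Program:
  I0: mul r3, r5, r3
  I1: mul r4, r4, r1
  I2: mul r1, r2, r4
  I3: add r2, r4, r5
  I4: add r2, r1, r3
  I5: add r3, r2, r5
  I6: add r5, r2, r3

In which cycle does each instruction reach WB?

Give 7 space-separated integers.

Answer: 5 6 9 10 12 15 18

Derivation:
I0 mul r3 <- r5,r3: IF@1 ID@2 stall=0 (-) EX@3 MEM@4 WB@5
I1 mul r4 <- r4,r1: IF@2 ID@3 stall=0 (-) EX@4 MEM@5 WB@6
I2 mul r1 <- r2,r4: IF@3 ID@4 stall=2 (RAW on I1.r4 (WB@6)) EX@7 MEM@8 WB@9
I3 add r2 <- r4,r5: IF@4 ID@7 stall=0 (-) EX@8 MEM@9 WB@10
I4 add r2 <- r1,r3: IF@7 ID@8 stall=1 (RAW on I2.r1 (WB@9)) EX@10 MEM@11 WB@12
I5 add r3 <- r2,r5: IF@8 ID@10 stall=2 (RAW on I4.r2 (WB@12)) EX@13 MEM@14 WB@15
I6 add r5 <- r2,r3: IF@10 ID@13 stall=2 (RAW on I5.r3 (WB@15)) EX@16 MEM@17 WB@18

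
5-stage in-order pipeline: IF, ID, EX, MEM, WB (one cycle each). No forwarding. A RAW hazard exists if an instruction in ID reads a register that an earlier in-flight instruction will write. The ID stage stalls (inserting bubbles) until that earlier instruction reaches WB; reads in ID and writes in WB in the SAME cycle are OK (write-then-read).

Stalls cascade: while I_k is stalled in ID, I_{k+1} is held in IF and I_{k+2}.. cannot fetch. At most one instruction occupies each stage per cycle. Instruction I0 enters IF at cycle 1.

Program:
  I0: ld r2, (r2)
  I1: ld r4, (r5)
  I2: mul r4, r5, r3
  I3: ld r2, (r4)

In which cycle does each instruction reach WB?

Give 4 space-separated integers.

I0 ld r2 <- r2: IF@1 ID@2 stall=0 (-) EX@3 MEM@4 WB@5
I1 ld r4 <- r5: IF@2 ID@3 stall=0 (-) EX@4 MEM@5 WB@6
I2 mul r4 <- r5,r3: IF@3 ID@4 stall=0 (-) EX@5 MEM@6 WB@7
I3 ld r2 <- r4: IF@4 ID@5 stall=2 (RAW on I2.r4 (WB@7)) EX@8 MEM@9 WB@10

Answer: 5 6 7 10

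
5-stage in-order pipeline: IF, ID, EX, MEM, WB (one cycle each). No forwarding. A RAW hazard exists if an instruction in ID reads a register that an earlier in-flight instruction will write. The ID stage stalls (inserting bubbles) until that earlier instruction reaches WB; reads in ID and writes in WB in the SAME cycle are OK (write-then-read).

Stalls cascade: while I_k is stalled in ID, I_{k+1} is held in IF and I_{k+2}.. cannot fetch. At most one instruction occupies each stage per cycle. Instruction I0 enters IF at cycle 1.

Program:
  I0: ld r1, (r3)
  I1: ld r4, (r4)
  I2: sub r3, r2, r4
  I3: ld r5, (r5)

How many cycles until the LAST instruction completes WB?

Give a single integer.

Answer: 10

Derivation:
I0 ld r1 <- r3: IF@1 ID@2 stall=0 (-) EX@3 MEM@4 WB@5
I1 ld r4 <- r4: IF@2 ID@3 stall=0 (-) EX@4 MEM@5 WB@6
I2 sub r3 <- r2,r4: IF@3 ID@4 stall=2 (RAW on I1.r4 (WB@6)) EX@7 MEM@8 WB@9
I3 ld r5 <- r5: IF@4 ID@7 stall=0 (-) EX@8 MEM@9 WB@10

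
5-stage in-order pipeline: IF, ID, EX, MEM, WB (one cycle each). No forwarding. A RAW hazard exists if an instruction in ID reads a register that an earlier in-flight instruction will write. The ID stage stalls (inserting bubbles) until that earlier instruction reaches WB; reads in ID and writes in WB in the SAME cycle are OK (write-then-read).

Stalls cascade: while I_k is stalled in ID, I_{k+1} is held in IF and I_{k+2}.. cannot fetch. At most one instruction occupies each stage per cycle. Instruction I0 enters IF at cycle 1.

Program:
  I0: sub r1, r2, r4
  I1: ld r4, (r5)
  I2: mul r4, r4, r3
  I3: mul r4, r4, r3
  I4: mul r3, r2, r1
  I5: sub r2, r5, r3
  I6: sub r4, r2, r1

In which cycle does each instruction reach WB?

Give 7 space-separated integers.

I0 sub r1 <- r2,r4: IF@1 ID@2 stall=0 (-) EX@3 MEM@4 WB@5
I1 ld r4 <- r5: IF@2 ID@3 stall=0 (-) EX@4 MEM@5 WB@6
I2 mul r4 <- r4,r3: IF@3 ID@4 stall=2 (RAW on I1.r4 (WB@6)) EX@7 MEM@8 WB@9
I3 mul r4 <- r4,r3: IF@4 ID@7 stall=2 (RAW on I2.r4 (WB@9)) EX@10 MEM@11 WB@12
I4 mul r3 <- r2,r1: IF@7 ID@10 stall=0 (-) EX@11 MEM@12 WB@13
I5 sub r2 <- r5,r3: IF@10 ID@11 stall=2 (RAW on I4.r3 (WB@13)) EX@14 MEM@15 WB@16
I6 sub r4 <- r2,r1: IF@11 ID@14 stall=2 (RAW on I5.r2 (WB@16)) EX@17 MEM@18 WB@19

Answer: 5 6 9 12 13 16 19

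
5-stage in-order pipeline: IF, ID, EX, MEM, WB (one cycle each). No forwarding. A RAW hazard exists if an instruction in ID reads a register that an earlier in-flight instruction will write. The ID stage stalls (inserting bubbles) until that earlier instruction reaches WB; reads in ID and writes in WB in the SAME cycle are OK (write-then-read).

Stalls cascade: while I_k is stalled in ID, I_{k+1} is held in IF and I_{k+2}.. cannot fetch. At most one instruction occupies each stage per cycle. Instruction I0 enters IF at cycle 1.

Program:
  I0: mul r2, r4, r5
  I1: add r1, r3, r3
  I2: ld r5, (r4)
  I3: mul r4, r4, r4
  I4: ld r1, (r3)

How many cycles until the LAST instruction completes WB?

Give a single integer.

I0 mul r2 <- r4,r5: IF@1 ID@2 stall=0 (-) EX@3 MEM@4 WB@5
I1 add r1 <- r3,r3: IF@2 ID@3 stall=0 (-) EX@4 MEM@5 WB@6
I2 ld r5 <- r4: IF@3 ID@4 stall=0 (-) EX@5 MEM@6 WB@7
I3 mul r4 <- r4,r4: IF@4 ID@5 stall=0 (-) EX@6 MEM@7 WB@8
I4 ld r1 <- r3: IF@5 ID@6 stall=0 (-) EX@7 MEM@8 WB@9

Answer: 9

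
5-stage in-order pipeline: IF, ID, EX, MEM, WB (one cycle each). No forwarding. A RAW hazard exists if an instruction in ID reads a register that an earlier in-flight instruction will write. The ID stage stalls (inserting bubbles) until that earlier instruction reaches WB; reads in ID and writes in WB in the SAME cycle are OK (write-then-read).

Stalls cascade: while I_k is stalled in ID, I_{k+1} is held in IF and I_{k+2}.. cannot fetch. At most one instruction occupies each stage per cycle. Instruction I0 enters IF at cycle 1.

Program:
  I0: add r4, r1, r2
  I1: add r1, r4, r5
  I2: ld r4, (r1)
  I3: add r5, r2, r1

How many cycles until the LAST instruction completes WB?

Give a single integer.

I0 add r4 <- r1,r2: IF@1 ID@2 stall=0 (-) EX@3 MEM@4 WB@5
I1 add r1 <- r4,r5: IF@2 ID@3 stall=2 (RAW on I0.r4 (WB@5)) EX@6 MEM@7 WB@8
I2 ld r4 <- r1: IF@3 ID@6 stall=2 (RAW on I1.r1 (WB@8)) EX@9 MEM@10 WB@11
I3 add r5 <- r2,r1: IF@6 ID@9 stall=0 (-) EX@10 MEM@11 WB@12

Answer: 12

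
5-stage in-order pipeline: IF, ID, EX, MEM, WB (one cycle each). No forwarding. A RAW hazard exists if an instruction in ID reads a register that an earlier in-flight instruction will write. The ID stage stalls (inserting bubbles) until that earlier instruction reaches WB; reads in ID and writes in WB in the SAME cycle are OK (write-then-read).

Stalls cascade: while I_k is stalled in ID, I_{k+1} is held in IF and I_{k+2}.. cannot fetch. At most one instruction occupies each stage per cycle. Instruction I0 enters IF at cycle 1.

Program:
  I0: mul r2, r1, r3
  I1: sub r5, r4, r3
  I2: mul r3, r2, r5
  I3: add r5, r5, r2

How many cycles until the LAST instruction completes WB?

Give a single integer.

I0 mul r2 <- r1,r3: IF@1 ID@2 stall=0 (-) EX@3 MEM@4 WB@5
I1 sub r5 <- r4,r3: IF@2 ID@3 stall=0 (-) EX@4 MEM@5 WB@6
I2 mul r3 <- r2,r5: IF@3 ID@4 stall=2 (RAW on I1.r5 (WB@6)) EX@7 MEM@8 WB@9
I3 add r5 <- r5,r2: IF@4 ID@7 stall=0 (-) EX@8 MEM@9 WB@10

Answer: 10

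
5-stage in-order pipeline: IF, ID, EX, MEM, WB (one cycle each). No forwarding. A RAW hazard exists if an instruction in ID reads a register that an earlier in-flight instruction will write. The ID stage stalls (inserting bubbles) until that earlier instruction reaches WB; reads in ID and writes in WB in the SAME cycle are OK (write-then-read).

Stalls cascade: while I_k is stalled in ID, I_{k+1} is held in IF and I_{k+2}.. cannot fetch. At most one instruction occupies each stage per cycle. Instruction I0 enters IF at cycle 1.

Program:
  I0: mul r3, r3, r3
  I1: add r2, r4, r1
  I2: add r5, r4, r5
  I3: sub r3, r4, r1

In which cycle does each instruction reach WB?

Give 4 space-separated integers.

I0 mul r3 <- r3,r3: IF@1 ID@2 stall=0 (-) EX@3 MEM@4 WB@5
I1 add r2 <- r4,r1: IF@2 ID@3 stall=0 (-) EX@4 MEM@5 WB@6
I2 add r5 <- r4,r5: IF@3 ID@4 stall=0 (-) EX@5 MEM@6 WB@7
I3 sub r3 <- r4,r1: IF@4 ID@5 stall=0 (-) EX@6 MEM@7 WB@8

Answer: 5 6 7 8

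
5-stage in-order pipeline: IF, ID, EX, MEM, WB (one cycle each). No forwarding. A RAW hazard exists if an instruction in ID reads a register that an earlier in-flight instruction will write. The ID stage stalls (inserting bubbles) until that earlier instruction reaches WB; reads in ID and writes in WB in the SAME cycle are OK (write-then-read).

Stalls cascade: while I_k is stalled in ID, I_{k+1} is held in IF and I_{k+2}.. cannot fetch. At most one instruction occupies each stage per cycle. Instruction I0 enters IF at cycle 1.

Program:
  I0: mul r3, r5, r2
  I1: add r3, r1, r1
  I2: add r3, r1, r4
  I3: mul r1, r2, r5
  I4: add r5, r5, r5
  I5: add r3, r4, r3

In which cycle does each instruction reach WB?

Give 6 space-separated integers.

I0 mul r3 <- r5,r2: IF@1 ID@2 stall=0 (-) EX@3 MEM@4 WB@5
I1 add r3 <- r1,r1: IF@2 ID@3 stall=0 (-) EX@4 MEM@5 WB@6
I2 add r3 <- r1,r4: IF@3 ID@4 stall=0 (-) EX@5 MEM@6 WB@7
I3 mul r1 <- r2,r5: IF@4 ID@5 stall=0 (-) EX@6 MEM@7 WB@8
I4 add r5 <- r5,r5: IF@5 ID@6 stall=0 (-) EX@7 MEM@8 WB@9
I5 add r3 <- r4,r3: IF@6 ID@7 stall=0 (-) EX@8 MEM@9 WB@10

Answer: 5 6 7 8 9 10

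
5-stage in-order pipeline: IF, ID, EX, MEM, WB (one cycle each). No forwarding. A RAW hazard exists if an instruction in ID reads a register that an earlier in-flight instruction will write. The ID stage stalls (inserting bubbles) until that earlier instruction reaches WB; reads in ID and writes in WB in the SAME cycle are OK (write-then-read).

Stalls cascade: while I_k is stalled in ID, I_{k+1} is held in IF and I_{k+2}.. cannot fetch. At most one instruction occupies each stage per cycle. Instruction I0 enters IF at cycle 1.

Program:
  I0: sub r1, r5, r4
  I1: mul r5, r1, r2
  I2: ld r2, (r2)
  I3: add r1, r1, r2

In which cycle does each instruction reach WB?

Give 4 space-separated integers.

Answer: 5 8 9 12

Derivation:
I0 sub r1 <- r5,r4: IF@1 ID@2 stall=0 (-) EX@3 MEM@4 WB@5
I1 mul r5 <- r1,r2: IF@2 ID@3 stall=2 (RAW on I0.r1 (WB@5)) EX@6 MEM@7 WB@8
I2 ld r2 <- r2: IF@3 ID@6 stall=0 (-) EX@7 MEM@8 WB@9
I3 add r1 <- r1,r2: IF@6 ID@7 stall=2 (RAW on I2.r2 (WB@9)) EX@10 MEM@11 WB@12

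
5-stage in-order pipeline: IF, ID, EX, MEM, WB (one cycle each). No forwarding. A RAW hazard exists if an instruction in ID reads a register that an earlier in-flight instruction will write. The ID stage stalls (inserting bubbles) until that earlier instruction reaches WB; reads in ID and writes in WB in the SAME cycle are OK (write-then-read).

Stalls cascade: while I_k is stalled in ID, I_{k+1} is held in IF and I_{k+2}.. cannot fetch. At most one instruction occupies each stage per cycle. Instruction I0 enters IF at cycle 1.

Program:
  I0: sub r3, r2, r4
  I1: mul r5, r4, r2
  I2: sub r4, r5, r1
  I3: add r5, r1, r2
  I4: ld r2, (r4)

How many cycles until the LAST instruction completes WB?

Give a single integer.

Answer: 12

Derivation:
I0 sub r3 <- r2,r4: IF@1 ID@2 stall=0 (-) EX@3 MEM@4 WB@5
I1 mul r5 <- r4,r2: IF@2 ID@3 stall=0 (-) EX@4 MEM@5 WB@6
I2 sub r4 <- r5,r1: IF@3 ID@4 stall=2 (RAW on I1.r5 (WB@6)) EX@7 MEM@8 WB@9
I3 add r5 <- r1,r2: IF@4 ID@7 stall=0 (-) EX@8 MEM@9 WB@10
I4 ld r2 <- r4: IF@7 ID@8 stall=1 (RAW on I2.r4 (WB@9)) EX@10 MEM@11 WB@12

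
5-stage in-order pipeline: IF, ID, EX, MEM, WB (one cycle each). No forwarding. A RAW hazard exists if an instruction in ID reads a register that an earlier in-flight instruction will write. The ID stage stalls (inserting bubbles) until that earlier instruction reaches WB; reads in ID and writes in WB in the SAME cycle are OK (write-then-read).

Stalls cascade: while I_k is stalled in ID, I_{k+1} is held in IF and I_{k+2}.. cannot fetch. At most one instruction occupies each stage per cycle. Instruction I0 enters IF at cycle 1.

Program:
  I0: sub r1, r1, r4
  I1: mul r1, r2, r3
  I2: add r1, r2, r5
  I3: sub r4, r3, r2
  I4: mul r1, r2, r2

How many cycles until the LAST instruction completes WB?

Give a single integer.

I0 sub r1 <- r1,r4: IF@1 ID@2 stall=0 (-) EX@3 MEM@4 WB@5
I1 mul r1 <- r2,r3: IF@2 ID@3 stall=0 (-) EX@4 MEM@5 WB@6
I2 add r1 <- r2,r5: IF@3 ID@4 stall=0 (-) EX@5 MEM@6 WB@7
I3 sub r4 <- r3,r2: IF@4 ID@5 stall=0 (-) EX@6 MEM@7 WB@8
I4 mul r1 <- r2,r2: IF@5 ID@6 stall=0 (-) EX@7 MEM@8 WB@9

Answer: 9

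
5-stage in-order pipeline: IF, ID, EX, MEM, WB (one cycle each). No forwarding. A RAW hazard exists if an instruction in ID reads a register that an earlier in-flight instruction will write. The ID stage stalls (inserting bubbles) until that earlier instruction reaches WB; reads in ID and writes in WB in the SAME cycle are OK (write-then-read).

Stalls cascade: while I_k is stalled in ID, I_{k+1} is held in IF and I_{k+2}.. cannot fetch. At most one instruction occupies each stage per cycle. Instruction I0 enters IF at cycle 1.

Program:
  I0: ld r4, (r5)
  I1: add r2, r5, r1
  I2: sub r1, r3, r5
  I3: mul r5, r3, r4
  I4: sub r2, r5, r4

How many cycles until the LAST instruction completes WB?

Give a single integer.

I0 ld r4 <- r5: IF@1 ID@2 stall=0 (-) EX@3 MEM@4 WB@5
I1 add r2 <- r5,r1: IF@2 ID@3 stall=0 (-) EX@4 MEM@5 WB@6
I2 sub r1 <- r3,r5: IF@3 ID@4 stall=0 (-) EX@5 MEM@6 WB@7
I3 mul r5 <- r3,r4: IF@4 ID@5 stall=0 (-) EX@6 MEM@7 WB@8
I4 sub r2 <- r5,r4: IF@5 ID@6 stall=2 (RAW on I3.r5 (WB@8)) EX@9 MEM@10 WB@11

Answer: 11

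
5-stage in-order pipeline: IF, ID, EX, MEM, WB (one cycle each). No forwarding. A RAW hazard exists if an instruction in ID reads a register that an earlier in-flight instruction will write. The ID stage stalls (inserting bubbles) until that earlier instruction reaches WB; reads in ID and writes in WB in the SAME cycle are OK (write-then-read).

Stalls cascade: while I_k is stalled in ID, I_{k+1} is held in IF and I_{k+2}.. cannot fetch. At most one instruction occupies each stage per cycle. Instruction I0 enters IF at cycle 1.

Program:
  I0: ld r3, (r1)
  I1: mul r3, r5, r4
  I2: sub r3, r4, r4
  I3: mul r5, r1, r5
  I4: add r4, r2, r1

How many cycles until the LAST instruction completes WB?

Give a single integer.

Answer: 9

Derivation:
I0 ld r3 <- r1: IF@1 ID@2 stall=0 (-) EX@3 MEM@4 WB@5
I1 mul r3 <- r5,r4: IF@2 ID@3 stall=0 (-) EX@4 MEM@5 WB@6
I2 sub r3 <- r4,r4: IF@3 ID@4 stall=0 (-) EX@5 MEM@6 WB@7
I3 mul r5 <- r1,r5: IF@4 ID@5 stall=0 (-) EX@6 MEM@7 WB@8
I4 add r4 <- r2,r1: IF@5 ID@6 stall=0 (-) EX@7 MEM@8 WB@9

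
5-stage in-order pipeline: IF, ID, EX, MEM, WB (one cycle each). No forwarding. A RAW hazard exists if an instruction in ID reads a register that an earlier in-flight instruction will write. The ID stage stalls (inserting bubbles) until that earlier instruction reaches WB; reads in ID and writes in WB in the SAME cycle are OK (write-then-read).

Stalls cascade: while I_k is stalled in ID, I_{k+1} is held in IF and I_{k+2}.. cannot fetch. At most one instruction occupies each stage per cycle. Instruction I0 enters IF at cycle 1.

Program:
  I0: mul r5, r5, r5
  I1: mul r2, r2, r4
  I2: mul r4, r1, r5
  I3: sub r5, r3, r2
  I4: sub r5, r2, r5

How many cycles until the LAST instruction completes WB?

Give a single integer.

I0 mul r5 <- r5,r5: IF@1 ID@2 stall=0 (-) EX@3 MEM@4 WB@5
I1 mul r2 <- r2,r4: IF@2 ID@3 stall=0 (-) EX@4 MEM@5 WB@6
I2 mul r4 <- r1,r5: IF@3 ID@4 stall=1 (RAW on I0.r5 (WB@5)) EX@6 MEM@7 WB@8
I3 sub r5 <- r3,r2: IF@4 ID@6 stall=0 (-) EX@7 MEM@8 WB@9
I4 sub r5 <- r2,r5: IF@6 ID@7 stall=2 (RAW on I3.r5 (WB@9)) EX@10 MEM@11 WB@12

Answer: 12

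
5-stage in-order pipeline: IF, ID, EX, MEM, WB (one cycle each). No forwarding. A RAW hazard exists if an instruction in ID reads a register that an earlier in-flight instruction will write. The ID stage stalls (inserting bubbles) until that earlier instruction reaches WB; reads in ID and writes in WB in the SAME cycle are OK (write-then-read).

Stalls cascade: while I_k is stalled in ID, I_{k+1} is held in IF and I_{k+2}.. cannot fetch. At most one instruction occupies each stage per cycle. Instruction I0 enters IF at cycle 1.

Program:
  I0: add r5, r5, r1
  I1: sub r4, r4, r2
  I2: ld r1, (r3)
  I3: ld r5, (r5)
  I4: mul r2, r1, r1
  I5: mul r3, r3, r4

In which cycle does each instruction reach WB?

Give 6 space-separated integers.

I0 add r5 <- r5,r1: IF@1 ID@2 stall=0 (-) EX@3 MEM@4 WB@5
I1 sub r4 <- r4,r2: IF@2 ID@3 stall=0 (-) EX@4 MEM@5 WB@6
I2 ld r1 <- r3: IF@3 ID@4 stall=0 (-) EX@5 MEM@6 WB@7
I3 ld r5 <- r5: IF@4 ID@5 stall=0 (-) EX@6 MEM@7 WB@8
I4 mul r2 <- r1,r1: IF@5 ID@6 stall=1 (RAW on I2.r1 (WB@7)) EX@8 MEM@9 WB@10
I5 mul r3 <- r3,r4: IF@6 ID@8 stall=0 (-) EX@9 MEM@10 WB@11

Answer: 5 6 7 8 10 11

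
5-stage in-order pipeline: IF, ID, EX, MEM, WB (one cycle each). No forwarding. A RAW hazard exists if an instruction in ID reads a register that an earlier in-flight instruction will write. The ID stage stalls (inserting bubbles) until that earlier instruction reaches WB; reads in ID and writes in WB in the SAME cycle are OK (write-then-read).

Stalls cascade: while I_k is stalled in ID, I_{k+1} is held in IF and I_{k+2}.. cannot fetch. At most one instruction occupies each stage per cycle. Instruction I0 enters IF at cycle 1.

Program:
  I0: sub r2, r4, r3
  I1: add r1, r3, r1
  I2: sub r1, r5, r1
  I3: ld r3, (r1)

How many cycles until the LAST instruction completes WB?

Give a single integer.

I0 sub r2 <- r4,r3: IF@1 ID@2 stall=0 (-) EX@3 MEM@4 WB@5
I1 add r1 <- r3,r1: IF@2 ID@3 stall=0 (-) EX@4 MEM@5 WB@6
I2 sub r1 <- r5,r1: IF@3 ID@4 stall=2 (RAW on I1.r1 (WB@6)) EX@7 MEM@8 WB@9
I3 ld r3 <- r1: IF@4 ID@7 stall=2 (RAW on I2.r1 (WB@9)) EX@10 MEM@11 WB@12

Answer: 12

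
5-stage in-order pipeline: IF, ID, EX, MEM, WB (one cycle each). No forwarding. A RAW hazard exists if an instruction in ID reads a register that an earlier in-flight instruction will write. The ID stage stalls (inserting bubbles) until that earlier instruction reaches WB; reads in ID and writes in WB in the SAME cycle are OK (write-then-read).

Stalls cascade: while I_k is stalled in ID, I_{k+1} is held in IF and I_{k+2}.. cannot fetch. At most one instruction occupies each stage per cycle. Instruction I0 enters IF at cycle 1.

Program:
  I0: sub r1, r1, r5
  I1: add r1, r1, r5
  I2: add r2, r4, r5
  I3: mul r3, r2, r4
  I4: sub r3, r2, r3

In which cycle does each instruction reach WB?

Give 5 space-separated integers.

I0 sub r1 <- r1,r5: IF@1 ID@2 stall=0 (-) EX@3 MEM@4 WB@5
I1 add r1 <- r1,r5: IF@2 ID@3 stall=2 (RAW on I0.r1 (WB@5)) EX@6 MEM@7 WB@8
I2 add r2 <- r4,r5: IF@3 ID@6 stall=0 (-) EX@7 MEM@8 WB@9
I3 mul r3 <- r2,r4: IF@6 ID@7 stall=2 (RAW on I2.r2 (WB@9)) EX@10 MEM@11 WB@12
I4 sub r3 <- r2,r3: IF@7 ID@10 stall=2 (RAW on I3.r3 (WB@12)) EX@13 MEM@14 WB@15

Answer: 5 8 9 12 15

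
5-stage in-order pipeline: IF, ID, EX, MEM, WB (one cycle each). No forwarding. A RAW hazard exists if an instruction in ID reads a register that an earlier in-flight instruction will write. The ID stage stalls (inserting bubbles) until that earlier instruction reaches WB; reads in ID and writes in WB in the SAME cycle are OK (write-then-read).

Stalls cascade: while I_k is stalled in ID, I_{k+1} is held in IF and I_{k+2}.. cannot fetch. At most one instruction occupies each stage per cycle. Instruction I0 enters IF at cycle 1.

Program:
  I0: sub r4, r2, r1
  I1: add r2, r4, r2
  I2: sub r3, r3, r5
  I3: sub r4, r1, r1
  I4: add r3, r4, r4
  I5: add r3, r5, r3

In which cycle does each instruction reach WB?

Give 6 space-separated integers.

Answer: 5 8 9 10 13 16

Derivation:
I0 sub r4 <- r2,r1: IF@1 ID@2 stall=0 (-) EX@3 MEM@4 WB@5
I1 add r2 <- r4,r2: IF@2 ID@3 stall=2 (RAW on I0.r4 (WB@5)) EX@6 MEM@7 WB@8
I2 sub r3 <- r3,r5: IF@3 ID@6 stall=0 (-) EX@7 MEM@8 WB@9
I3 sub r4 <- r1,r1: IF@6 ID@7 stall=0 (-) EX@8 MEM@9 WB@10
I4 add r3 <- r4,r4: IF@7 ID@8 stall=2 (RAW on I3.r4 (WB@10)) EX@11 MEM@12 WB@13
I5 add r3 <- r5,r3: IF@8 ID@11 stall=2 (RAW on I4.r3 (WB@13)) EX@14 MEM@15 WB@16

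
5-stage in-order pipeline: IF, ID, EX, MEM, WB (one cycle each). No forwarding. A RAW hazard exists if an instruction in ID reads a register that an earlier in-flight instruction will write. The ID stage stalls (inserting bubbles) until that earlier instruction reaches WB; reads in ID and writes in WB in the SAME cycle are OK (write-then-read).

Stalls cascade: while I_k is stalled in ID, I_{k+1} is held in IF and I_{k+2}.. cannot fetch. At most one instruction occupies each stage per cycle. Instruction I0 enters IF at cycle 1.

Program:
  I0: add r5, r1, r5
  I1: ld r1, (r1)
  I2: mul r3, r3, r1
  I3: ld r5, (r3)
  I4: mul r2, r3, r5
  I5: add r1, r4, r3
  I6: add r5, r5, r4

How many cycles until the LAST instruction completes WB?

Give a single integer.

Answer: 17

Derivation:
I0 add r5 <- r1,r5: IF@1 ID@2 stall=0 (-) EX@3 MEM@4 WB@5
I1 ld r1 <- r1: IF@2 ID@3 stall=0 (-) EX@4 MEM@5 WB@6
I2 mul r3 <- r3,r1: IF@3 ID@4 stall=2 (RAW on I1.r1 (WB@6)) EX@7 MEM@8 WB@9
I3 ld r5 <- r3: IF@4 ID@7 stall=2 (RAW on I2.r3 (WB@9)) EX@10 MEM@11 WB@12
I4 mul r2 <- r3,r5: IF@7 ID@10 stall=2 (RAW on I3.r5 (WB@12)) EX@13 MEM@14 WB@15
I5 add r1 <- r4,r3: IF@10 ID@13 stall=0 (-) EX@14 MEM@15 WB@16
I6 add r5 <- r5,r4: IF@13 ID@14 stall=0 (-) EX@15 MEM@16 WB@17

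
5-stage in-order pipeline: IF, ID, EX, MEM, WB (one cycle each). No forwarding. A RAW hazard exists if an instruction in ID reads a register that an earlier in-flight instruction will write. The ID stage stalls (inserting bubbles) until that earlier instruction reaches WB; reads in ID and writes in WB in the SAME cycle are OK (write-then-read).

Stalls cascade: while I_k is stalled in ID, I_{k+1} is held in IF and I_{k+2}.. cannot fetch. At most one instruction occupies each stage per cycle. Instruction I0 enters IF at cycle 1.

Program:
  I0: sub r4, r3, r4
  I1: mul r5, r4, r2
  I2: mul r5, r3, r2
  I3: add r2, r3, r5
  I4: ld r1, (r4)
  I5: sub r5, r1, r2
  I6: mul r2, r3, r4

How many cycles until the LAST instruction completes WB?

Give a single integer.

Answer: 17

Derivation:
I0 sub r4 <- r3,r4: IF@1 ID@2 stall=0 (-) EX@3 MEM@4 WB@5
I1 mul r5 <- r4,r2: IF@2 ID@3 stall=2 (RAW on I0.r4 (WB@5)) EX@6 MEM@7 WB@8
I2 mul r5 <- r3,r2: IF@3 ID@6 stall=0 (-) EX@7 MEM@8 WB@9
I3 add r2 <- r3,r5: IF@6 ID@7 stall=2 (RAW on I2.r5 (WB@9)) EX@10 MEM@11 WB@12
I4 ld r1 <- r4: IF@7 ID@10 stall=0 (-) EX@11 MEM@12 WB@13
I5 sub r5 <- r1,r2: IF@10 ID@11 stall=2 (RAW on I4.r1 (WB@13)) EX@14 MEM@15 WB@16
I6 mul r2 <- r3,r4: IF@11 ID@14 stall=0 (-) EX@15 MEM@16 WB@17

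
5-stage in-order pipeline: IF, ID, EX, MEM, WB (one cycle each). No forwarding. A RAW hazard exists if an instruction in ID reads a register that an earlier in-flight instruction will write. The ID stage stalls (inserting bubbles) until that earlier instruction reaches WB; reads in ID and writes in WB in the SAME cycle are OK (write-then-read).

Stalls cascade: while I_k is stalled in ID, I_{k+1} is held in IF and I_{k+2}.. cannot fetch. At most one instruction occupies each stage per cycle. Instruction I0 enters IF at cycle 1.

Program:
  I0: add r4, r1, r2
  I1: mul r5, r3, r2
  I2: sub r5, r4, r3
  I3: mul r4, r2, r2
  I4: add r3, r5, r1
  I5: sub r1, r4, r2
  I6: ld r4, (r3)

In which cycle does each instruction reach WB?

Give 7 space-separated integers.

Answer: 5 6 8 9 11 12 14

Derivation:
I0 add r4 <- r1,r2: IF@1 ID@2 stall=0 (-) EX@3 MEM@4 WB@5
I1 mul r5 <- r3,r2: IF@2 ID@3 stall=0 (-) EX@4 MEM@5 WB@6
I2 sub r5 <- r4,r3: IF@3 ID@4 stall=1 (RAW on I0.r4 (WB@5)) EX@6 MEM@7 WB@8
I3 mul r4 <- r2,r2: IF@4 ID@6 stall=0 (-) EX@7 MEM@8 WB@9
I4 add r3 <- r5,r1: IF@6 ID@7 stall=1 (RAW on I2.r5 (WB@8)) EX@9 MEM@10 WB@11
I5 sub r1 <- r4,r2: IF@7 ID@9 stall=0 (-) EX@10 MEM@11 WB@12
I6 ld r4 <- r3: IF@9 ID@10 stall=1 (RAW on I4.r3 (WB@11)) EX@12 MEM@13 WB@14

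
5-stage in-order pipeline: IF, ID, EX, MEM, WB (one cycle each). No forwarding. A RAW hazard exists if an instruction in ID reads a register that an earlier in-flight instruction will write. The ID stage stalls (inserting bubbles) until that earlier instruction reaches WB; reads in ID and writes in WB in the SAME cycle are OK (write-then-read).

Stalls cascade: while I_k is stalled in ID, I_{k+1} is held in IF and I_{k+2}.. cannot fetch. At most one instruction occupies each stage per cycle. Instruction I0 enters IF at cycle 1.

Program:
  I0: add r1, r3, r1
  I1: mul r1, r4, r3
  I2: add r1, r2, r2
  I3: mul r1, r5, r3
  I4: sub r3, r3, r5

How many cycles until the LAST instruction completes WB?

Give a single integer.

I0 add r1 <- r3,r1: IF@1 ID@2 stall=0 (-) EX@3 MEM@4 WB@5
I1 mul r1 <- r4,r3: IF@2 ID@3 stall=0 (-) EX@4 MEM@5 WB@6
I2 add r1 <- r2,r2: IF@3 ID@4 stall=0 (-) EX@5 MEM@6 WB@7
I3 mul r1 <- r5,r3: IF@4 ID@5 stall=0 (-) EX@6 MEM@7 WB@8
I4 sub r3 <- r3,r5: IF@5 ID@6 stall=0 (-) EX@7 MEM@8 WB@9

Answer: 9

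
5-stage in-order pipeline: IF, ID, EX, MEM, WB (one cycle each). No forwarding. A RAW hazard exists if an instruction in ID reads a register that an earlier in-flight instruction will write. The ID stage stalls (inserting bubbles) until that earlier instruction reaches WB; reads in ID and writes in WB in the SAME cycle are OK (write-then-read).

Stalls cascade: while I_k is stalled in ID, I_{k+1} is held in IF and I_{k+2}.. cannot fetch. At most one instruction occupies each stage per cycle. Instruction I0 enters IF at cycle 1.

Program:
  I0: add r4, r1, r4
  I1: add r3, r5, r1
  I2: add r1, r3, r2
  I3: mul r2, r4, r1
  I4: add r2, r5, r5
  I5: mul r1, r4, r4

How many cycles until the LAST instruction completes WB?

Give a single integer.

I0 add r4 <- r1,r4: IF@1 ID@2 stall=0 (-) EX@3 MEM@4 WB@5
I1 add r3 <- r5,r1: IF@2 ID@3 stall=0 (-) EX@4 MEM@5 WB@6
I2 add r1 <- r3,r2: IF@3 ID@4 stall=2 (RAW on I1.r3 (WB@6)) EX@7 MEM@8 WB@9
I3 mul r2 <- r4,r1: IF@4 ID@7 stall=2 (RAW on I2.r1 (WB@9)) EX@10 MEM@11 WB@12
I4 add r2 <- r5,r5: IF@7 ID@10 stall=0 (-) EX@11 MEM@12 WB@13
I5 mul r1 <- r4,r4: IF@10 ID@11 stall=0 (-) EX@12 MEM@13 WB@14

Answer: 14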